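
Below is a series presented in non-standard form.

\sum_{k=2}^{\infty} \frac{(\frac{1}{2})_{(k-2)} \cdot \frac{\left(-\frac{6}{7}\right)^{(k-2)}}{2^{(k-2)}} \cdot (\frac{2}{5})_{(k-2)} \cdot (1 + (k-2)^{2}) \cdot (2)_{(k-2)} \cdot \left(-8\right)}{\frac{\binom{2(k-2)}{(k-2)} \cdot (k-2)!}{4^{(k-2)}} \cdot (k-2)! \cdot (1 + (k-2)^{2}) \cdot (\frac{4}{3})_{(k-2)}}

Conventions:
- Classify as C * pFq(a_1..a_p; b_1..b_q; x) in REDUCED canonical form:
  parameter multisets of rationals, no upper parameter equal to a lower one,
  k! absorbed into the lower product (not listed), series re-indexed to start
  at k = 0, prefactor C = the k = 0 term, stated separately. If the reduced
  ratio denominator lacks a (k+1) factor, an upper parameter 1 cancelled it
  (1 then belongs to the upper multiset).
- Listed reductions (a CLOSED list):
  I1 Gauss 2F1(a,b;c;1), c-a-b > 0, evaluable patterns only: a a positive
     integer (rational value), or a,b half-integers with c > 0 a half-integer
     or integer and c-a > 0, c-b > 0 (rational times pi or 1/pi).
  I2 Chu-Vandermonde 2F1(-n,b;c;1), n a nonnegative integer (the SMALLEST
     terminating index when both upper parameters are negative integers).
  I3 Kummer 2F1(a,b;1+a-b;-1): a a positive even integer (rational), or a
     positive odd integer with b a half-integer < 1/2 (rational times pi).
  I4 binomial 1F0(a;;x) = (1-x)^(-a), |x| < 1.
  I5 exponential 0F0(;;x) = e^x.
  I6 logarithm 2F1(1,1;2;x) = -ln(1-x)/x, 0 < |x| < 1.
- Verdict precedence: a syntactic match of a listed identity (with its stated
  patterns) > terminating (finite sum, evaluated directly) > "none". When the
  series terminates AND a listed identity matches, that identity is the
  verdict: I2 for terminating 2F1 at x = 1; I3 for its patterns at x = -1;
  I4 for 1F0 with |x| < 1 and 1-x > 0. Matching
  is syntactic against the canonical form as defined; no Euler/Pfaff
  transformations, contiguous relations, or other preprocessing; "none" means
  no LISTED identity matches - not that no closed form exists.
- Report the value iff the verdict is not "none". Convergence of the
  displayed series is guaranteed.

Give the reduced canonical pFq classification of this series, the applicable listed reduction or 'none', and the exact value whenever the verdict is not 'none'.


Structural cue: with t_0 = -8, the factor k^2 + 1 cancels (top and bottom), leaving C = -8, x = -3/7.
Adjacent-term ratio: r(k) = -\frac{3}{7} * (k+\frac{2}{5}) (k+2) / [(k+\frac{4}{3}) (k+1)] - poly over poly, x = -\frac{3}{7} from leading terms; C = -8 at k = 0.

With C = -8: the canonical form is 2F1(\frac{2}{5}, 2; \frac{4}{3}; -\frac{3}{7}). Verdict: none here - no I1-I6 shape fits x = -\frac{3}{7} with lower {\frac{4}{3}}.


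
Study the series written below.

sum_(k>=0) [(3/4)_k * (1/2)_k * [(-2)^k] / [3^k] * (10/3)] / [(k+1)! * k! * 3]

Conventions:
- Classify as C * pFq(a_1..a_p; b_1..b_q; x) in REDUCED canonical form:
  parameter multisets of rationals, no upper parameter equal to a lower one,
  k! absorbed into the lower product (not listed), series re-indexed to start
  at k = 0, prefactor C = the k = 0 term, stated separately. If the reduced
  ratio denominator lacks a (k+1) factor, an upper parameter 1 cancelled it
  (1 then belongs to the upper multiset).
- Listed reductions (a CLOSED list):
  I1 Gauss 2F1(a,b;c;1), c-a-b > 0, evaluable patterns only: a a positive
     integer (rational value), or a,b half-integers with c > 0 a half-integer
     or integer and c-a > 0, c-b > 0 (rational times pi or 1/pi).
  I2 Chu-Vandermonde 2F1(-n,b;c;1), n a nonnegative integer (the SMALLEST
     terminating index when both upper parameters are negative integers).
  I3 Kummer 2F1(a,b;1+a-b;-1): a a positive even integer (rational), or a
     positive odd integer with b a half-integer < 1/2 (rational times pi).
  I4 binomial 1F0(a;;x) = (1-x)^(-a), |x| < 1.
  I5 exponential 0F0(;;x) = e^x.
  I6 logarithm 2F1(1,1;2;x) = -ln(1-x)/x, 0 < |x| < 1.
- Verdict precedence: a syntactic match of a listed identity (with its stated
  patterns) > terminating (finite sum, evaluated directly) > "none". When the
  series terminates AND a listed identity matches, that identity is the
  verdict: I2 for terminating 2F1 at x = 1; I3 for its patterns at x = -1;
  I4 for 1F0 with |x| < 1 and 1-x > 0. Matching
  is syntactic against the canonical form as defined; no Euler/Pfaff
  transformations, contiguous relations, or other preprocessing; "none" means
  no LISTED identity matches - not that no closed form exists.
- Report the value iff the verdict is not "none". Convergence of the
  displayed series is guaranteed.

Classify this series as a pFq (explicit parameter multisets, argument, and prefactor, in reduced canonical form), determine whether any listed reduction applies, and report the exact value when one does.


Structural cue: t_0 being 10/9, the constant factors (C = 10/9, x = -2/3) combine into one prefactor.
Term ratio: r(k) = (-2/3) * (k+1/2) (k+3/4) / [(k+2) (k+1)] - poly over poly, x = (-2/3) from leading terms; C = 10/9 at k = 0.

Prefactor 10/9, argument -2/3: 2F1 with upper {1/2, 3/4} over lower {2}. Verdict: none (x = -2/3): each listed identity misses the multisets {1/2, 3/4} ; {2}.


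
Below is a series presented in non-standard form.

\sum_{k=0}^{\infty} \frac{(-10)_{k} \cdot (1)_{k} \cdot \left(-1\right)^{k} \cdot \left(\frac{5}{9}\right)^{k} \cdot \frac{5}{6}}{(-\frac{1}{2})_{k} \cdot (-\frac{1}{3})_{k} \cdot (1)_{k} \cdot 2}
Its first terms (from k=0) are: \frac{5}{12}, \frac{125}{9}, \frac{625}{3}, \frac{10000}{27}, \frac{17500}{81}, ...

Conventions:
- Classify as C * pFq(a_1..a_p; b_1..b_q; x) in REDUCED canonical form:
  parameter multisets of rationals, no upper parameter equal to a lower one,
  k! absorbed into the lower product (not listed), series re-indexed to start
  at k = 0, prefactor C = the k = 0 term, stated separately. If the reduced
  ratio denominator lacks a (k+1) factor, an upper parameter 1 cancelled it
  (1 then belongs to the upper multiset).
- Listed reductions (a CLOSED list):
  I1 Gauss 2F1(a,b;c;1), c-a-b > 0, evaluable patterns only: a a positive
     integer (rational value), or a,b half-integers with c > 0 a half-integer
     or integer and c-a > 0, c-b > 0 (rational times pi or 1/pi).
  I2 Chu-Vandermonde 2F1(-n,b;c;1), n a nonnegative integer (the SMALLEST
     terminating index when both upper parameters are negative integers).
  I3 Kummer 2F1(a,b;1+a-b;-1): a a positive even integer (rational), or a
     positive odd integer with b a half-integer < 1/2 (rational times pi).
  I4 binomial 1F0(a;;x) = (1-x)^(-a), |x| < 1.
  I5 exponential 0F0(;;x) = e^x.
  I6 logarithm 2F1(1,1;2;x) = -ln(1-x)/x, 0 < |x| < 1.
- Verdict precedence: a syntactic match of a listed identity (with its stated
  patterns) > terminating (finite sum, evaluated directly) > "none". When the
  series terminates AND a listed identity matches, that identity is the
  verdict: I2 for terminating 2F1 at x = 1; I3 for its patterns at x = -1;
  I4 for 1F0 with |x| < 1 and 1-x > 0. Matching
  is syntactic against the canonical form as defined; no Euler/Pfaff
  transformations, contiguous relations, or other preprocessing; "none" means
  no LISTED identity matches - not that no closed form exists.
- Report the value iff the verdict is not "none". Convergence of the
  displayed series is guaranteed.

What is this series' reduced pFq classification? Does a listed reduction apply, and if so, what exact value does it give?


With C = \frac{5}{12}: the canonical form is 2F2(-10, 1; -\frac{1}{2}, -\frac{1}{3}; -\frac{5}{9}). Verdict: terminating. (-10)_k vanishes past k = 10, leaving a 11-term sum, computed directly. Hence: \frac{588677668449491645}{674201302122348}.

Key observation: t_0 = \frac{5}{12} here, and the constant factors (prefactor 5/12) combine into one prefactor.
Step ratio: r(k) = -\frac{5}{9} * (k-10) (k+1) / [(k-\frac{1}{2}) (k-\frac{1}{3}) (k+1)] ; factor over Q: parameters, x = -\frac{5}{9}, and C = \frac{5}{12}.


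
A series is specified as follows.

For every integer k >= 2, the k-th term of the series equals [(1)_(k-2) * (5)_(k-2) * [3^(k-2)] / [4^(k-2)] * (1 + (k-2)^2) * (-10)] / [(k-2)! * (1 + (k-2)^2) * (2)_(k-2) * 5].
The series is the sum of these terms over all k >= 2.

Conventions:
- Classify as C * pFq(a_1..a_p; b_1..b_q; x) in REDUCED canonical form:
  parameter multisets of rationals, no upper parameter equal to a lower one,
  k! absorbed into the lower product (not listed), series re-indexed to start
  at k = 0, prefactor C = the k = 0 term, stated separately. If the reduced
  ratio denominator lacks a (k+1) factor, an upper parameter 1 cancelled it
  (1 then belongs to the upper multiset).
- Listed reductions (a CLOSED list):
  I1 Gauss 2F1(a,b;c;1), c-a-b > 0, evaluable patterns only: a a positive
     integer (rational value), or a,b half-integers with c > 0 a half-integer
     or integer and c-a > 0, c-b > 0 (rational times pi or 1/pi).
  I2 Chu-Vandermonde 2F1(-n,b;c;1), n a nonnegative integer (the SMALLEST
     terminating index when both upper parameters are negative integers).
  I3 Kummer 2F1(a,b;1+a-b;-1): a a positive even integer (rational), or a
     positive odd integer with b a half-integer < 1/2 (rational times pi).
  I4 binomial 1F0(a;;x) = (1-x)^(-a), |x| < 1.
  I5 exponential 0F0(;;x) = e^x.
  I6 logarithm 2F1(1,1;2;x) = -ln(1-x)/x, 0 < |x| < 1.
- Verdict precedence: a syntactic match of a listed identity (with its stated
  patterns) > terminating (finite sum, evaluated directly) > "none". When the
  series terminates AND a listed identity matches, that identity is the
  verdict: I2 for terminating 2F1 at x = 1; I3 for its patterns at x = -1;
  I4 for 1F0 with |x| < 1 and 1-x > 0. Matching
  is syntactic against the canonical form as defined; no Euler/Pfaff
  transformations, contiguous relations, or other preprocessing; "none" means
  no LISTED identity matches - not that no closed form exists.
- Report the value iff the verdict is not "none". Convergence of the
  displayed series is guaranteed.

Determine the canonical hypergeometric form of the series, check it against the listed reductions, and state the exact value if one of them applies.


At argument 3/4: a 2F1 with upper {1, 5}, lower {2}, scaled by C = -2. Verdict: none. A 2F1 with upper {1, 5} fits none of I1-I6 at x = 3/4; the sum runs forever.

Key step: from the first term -2: k^2 + 1 divides numerator and denominator alike; C = -2 after cancelling.
Adjacent-term ratio: r(k) = (3/4) * (k+1) (k+5) / [(k+2) (k+1)] ; factor over Q: parameters, x = (3/4), and C = -2.


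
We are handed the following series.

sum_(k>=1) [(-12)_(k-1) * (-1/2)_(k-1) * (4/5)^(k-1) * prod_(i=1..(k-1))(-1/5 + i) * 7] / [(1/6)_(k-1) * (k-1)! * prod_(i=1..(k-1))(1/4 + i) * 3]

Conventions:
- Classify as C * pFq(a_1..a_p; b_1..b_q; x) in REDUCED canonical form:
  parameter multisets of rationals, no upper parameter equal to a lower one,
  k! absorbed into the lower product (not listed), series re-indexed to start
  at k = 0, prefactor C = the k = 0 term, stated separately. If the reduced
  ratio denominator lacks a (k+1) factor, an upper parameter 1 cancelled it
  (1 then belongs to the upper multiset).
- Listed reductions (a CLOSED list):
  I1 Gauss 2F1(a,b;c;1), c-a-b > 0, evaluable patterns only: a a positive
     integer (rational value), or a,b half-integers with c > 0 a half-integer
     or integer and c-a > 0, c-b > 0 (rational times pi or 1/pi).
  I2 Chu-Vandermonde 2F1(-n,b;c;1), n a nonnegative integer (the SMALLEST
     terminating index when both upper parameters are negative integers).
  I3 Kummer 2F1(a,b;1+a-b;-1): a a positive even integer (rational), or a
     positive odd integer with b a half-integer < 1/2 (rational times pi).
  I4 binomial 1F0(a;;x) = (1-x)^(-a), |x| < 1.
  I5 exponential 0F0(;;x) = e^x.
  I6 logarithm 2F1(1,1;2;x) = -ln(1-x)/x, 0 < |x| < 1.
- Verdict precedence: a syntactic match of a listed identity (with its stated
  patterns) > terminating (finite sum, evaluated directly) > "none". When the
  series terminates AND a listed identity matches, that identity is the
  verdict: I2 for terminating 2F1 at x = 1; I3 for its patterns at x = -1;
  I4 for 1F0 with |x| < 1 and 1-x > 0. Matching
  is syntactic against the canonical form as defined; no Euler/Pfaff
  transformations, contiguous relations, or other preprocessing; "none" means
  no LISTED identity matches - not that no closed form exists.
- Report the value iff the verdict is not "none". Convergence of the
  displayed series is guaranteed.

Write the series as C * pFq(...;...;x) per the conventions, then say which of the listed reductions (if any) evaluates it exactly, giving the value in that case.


Classification (C = 7/3): 3F2 with upper {-12, -1/2, 4/5}, lower {1/6, 5/4}, argument x = 4/5. Verdict: terminating - the sum ends at index 12 because -12 is a negative integer; exact evaluation follows. Hence: 75948296149542755203498376198636077943/3436427125192852132022380828857421875.

Structural cue: x = (4/5) and the lower running product (C = 7/3) is a rising factorial.
Consecutive-term ratio: r(k) = (4/5) * (k-12) (k-1/2) (k+4/5) / [(k+1/6) (k+5/4) (k+1)] - poly over poly, x = (4/5) from leading terms; C = 7/3 at k = 0.


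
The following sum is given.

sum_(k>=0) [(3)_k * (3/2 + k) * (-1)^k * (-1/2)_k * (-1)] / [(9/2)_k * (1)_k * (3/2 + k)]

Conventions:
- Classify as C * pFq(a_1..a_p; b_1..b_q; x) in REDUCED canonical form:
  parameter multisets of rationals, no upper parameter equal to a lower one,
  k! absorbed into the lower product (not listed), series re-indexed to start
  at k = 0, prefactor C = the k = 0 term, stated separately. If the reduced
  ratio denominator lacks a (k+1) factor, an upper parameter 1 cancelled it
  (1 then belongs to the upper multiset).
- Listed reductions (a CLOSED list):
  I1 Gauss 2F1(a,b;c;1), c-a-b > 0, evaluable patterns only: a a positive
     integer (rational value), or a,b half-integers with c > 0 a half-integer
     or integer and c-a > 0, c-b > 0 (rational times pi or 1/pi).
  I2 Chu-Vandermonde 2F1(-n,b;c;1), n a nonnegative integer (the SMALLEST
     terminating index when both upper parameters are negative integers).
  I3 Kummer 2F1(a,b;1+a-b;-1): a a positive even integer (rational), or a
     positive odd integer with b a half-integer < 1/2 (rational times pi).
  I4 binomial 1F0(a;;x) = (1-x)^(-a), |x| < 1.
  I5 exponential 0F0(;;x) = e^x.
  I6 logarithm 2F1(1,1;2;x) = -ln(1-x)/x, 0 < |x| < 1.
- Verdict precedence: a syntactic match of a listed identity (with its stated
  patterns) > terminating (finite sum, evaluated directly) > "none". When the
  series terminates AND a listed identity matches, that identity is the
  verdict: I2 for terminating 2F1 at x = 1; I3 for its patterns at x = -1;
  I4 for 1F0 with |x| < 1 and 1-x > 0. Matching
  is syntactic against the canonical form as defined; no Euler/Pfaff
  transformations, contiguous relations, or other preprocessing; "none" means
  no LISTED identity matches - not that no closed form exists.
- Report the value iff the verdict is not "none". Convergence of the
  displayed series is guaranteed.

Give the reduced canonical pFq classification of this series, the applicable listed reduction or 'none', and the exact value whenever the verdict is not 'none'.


The tell: x = (-1) and (1)_k (C = -1) is k! itself.
Ratio: r(k) = (-1) * (k-1/2) (k+3) / [(k+9/2) (k+1)] - poly over poly, x = (-1) from leading terms; C = -1 at k = 0.

This is -1 * 2F1(-1/2, 3; 9/2; -1) in reduced canonical form. Verdict (x = -1): Kummer's theorem (I3) applies (x = -1; c = 9/2 equals 1+a-b for upper {-1/2, 3}: listed pattern). Value: (-105/256) * pi.


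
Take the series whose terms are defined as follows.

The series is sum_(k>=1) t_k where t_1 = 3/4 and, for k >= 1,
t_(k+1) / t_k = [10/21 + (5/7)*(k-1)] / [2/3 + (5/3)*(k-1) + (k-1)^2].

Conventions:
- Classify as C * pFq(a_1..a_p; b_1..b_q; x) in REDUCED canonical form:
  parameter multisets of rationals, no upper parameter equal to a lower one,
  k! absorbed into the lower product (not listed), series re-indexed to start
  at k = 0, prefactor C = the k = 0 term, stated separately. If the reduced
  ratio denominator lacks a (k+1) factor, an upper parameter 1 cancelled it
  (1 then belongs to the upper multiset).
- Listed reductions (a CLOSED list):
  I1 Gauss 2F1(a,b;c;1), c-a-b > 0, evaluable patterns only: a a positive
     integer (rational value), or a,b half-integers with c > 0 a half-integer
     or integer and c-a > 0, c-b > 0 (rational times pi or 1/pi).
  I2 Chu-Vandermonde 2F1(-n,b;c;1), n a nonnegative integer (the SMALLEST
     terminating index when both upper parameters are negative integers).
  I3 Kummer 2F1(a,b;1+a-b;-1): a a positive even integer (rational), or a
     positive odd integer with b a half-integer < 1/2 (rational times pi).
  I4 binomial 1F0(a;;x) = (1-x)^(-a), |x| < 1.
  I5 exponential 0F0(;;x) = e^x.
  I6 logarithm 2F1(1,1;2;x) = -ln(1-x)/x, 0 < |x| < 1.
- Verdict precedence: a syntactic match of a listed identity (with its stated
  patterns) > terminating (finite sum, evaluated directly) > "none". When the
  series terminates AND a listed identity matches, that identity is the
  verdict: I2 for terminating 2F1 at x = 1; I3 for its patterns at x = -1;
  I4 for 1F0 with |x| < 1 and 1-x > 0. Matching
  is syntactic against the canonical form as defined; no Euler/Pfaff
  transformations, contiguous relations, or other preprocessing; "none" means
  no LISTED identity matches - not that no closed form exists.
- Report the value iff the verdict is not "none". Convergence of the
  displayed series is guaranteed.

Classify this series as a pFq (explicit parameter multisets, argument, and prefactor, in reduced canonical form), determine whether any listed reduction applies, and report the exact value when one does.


With C = 3/4: the canonical form is 0F0(-; -; 5/7). Verdict: the I5 exponential reduction applies (the 0F0 exponential series at x = 5/7). Its exact value is (3/4) * e^(5/7).

The tell: t_0 = 3/4 here, and the expanded ratio factors over Q; prefactor 3/4, roots give parameters.
Consecutive-term ratio: r(k) = (5/7) * 1 / [(k+1)] - rational; roots negated = parameters, x = (5/7), C = 3/4.


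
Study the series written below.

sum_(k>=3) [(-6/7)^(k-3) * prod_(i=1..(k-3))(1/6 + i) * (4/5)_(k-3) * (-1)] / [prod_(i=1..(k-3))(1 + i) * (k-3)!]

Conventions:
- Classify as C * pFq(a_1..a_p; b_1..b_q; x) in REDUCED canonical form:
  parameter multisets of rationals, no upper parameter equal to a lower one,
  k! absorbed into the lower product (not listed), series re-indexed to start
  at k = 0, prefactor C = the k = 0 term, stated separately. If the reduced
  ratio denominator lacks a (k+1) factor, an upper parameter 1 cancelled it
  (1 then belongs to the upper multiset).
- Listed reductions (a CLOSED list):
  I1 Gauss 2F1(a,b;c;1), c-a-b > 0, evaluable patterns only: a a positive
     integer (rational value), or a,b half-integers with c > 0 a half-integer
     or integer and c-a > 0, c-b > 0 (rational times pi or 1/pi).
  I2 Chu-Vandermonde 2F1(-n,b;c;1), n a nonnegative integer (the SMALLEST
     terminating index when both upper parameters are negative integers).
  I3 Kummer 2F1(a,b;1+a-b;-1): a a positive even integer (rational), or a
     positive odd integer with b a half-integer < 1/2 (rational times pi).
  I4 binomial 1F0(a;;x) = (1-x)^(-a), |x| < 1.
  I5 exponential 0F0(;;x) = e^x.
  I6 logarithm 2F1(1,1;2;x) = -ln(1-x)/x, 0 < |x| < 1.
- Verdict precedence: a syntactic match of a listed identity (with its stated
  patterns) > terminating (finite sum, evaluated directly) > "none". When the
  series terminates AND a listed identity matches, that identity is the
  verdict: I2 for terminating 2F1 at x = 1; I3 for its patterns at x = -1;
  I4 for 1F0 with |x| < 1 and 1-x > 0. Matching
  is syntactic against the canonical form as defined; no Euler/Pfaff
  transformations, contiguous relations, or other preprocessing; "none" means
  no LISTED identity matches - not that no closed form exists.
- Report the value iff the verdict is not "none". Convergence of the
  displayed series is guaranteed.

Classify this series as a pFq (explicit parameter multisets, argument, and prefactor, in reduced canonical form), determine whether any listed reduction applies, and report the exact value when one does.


Reduced: x = -6/7, 2F1, upper = {4/5, 7/6}, lower = {2}, C = -1. Verdict: none. No listed pattern accepts 2F1(4/5, 7/6; 2; -6/7).

First insight: t_0 being -1, the lower running product (C = -1) is a rising factorial.
Ratio: r(k) = (-6/7) * (k+4/5) (k+7/6) / [(k+2) (k+1)] - rational in k, leading ratio (-6/7); with t_0 = -1, classification follows.


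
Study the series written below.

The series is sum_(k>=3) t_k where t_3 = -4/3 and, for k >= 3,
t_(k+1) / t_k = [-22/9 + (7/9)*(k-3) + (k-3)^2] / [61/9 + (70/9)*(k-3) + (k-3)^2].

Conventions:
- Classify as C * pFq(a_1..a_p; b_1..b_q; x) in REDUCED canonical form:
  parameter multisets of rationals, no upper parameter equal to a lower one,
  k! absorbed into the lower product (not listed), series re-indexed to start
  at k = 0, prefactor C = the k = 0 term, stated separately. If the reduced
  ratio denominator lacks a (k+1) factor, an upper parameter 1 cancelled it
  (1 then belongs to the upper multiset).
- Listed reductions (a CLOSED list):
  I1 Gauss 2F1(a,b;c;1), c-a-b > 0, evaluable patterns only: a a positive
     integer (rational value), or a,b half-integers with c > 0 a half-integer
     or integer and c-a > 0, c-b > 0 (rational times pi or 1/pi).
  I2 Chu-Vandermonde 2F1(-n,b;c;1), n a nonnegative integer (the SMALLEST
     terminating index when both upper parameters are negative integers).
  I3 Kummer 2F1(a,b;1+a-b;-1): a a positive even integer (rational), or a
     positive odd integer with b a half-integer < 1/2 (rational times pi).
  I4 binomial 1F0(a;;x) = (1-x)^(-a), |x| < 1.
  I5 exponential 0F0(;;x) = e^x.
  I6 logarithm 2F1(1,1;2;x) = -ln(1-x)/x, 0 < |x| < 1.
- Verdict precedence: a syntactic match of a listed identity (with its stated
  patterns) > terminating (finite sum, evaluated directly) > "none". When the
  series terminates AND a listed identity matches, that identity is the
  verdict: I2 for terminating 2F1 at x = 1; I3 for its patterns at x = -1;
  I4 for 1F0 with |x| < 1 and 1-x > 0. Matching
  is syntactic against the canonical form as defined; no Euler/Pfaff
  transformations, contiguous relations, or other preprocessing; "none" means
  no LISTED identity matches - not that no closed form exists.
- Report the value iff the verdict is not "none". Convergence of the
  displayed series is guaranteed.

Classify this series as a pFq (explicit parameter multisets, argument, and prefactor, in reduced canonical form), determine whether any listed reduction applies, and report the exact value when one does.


Key observation: t_0 being -4/3, the expanded ratio factors over Q; C = -4/3, x = 1, roots give parameters.
Ratio: r(k) = 1 * (k-11/9) (k+2) / [(k+61/9) (k+1)] ; factor over Q: parameters, x = 1, and C = -4/3.

The series (x = 1) is 2F1: upper {-11/9, 2}, lower {61/9}, prefactor -4/3. Verdict: the Gauss summation I1 matches (x = 1: the Gamma ratio telescopes since c-a-b = 6 > 0 and a = 2 in Z>0). Exact value: -4472/5103.


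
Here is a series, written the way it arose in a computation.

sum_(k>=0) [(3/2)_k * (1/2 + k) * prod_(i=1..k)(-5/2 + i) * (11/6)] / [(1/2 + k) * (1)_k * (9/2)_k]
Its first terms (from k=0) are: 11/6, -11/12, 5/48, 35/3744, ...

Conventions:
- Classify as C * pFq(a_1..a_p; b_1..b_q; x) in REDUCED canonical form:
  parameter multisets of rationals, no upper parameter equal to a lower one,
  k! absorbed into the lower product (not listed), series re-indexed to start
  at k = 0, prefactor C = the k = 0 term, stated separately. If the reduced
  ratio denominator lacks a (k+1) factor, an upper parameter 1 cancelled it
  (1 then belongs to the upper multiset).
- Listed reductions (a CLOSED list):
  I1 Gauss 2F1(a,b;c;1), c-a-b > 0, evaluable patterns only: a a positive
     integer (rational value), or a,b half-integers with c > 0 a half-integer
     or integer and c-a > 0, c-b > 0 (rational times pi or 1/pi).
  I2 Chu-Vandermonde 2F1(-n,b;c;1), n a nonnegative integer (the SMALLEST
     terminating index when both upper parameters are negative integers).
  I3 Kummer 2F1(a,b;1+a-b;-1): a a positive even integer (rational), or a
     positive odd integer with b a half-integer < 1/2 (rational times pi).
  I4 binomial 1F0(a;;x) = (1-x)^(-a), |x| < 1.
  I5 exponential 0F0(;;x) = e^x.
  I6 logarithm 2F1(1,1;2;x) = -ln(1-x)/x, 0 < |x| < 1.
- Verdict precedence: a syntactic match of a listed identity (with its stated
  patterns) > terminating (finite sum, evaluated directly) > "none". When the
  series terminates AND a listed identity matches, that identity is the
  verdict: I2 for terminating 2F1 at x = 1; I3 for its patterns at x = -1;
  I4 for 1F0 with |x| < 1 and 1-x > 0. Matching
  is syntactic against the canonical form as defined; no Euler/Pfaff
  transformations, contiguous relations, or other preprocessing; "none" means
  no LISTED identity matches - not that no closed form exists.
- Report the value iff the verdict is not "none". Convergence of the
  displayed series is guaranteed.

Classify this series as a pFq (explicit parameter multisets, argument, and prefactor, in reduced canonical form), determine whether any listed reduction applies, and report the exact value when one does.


Reduced: x = 1, 2F1, upper = {-3/2, 3/2}, lower = {9/2}, C = 11/6. Verdict: Gauss's theorem I1 (half-integer case) matches (x = 1; upper {-3/2, 3/2} half-integers, c = 9/2 in the evaluable pattern). Its exact value is (2695/8192) * pi.

The tell: from the first term 11/6: the running product (prefactor 11/6) telescopes to a rising factorial.
Adjacent-term ratio: r(k) = 1 * (k-3/2) (k+3/2) / [(k+9/2) (k+1)] ; factor over Q: parameters, x = 1, and C = 11/6.


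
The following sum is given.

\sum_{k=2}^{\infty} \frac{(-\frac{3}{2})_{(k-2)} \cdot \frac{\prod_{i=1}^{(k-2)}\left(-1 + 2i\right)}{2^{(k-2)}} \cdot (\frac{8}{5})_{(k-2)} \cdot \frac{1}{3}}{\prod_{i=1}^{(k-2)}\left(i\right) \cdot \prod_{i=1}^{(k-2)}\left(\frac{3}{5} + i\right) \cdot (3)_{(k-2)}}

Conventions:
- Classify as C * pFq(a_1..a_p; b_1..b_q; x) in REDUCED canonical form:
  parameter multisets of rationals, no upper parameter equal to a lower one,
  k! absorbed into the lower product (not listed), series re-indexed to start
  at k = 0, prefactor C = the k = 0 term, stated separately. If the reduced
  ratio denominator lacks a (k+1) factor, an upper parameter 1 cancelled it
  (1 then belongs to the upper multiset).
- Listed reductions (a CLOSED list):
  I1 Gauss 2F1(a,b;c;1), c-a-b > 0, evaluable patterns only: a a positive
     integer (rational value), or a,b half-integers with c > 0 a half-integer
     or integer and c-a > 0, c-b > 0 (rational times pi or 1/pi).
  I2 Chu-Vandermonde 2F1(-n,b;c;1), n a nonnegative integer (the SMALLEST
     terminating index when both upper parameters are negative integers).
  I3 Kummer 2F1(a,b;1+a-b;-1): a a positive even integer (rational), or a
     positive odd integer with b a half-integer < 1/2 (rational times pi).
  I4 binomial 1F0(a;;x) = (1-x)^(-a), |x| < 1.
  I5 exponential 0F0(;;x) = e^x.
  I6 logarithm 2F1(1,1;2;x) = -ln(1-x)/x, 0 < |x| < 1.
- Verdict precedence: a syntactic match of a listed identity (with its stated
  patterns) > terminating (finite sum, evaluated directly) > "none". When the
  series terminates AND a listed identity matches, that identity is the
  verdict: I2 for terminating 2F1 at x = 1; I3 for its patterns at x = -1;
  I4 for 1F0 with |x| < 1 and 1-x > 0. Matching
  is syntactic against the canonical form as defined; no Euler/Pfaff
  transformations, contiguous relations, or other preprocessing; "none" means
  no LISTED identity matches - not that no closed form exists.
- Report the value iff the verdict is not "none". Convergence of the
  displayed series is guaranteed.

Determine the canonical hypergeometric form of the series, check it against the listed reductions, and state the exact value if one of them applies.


Classification (C = \frac{1}{3}): 2F1 with upper {-\frac{3}{2}, \frac{1}{2}}, lower {3}, argument x = 1. Verdict (x = 1): Gauss's theorem I1 (half-integer case) applies (x = 1; upper {-\frac{3}{2}, \frac{1}{2}} half-integers, c = 3 in the evaluable pattern). Sum: \frac{256}{315} / \pi.

Structural cue: x = 1 and the product of the first k integers (C = 1/3, x = 1) is k!.
Step ratio: r(k) = 1 * (k-\frac{3}{2}) (k+\frac{1}{2}) / [(k+3) (k+1)] - rational in k. x = 1; t_0 = \frac{1}{3}; negate the roots.


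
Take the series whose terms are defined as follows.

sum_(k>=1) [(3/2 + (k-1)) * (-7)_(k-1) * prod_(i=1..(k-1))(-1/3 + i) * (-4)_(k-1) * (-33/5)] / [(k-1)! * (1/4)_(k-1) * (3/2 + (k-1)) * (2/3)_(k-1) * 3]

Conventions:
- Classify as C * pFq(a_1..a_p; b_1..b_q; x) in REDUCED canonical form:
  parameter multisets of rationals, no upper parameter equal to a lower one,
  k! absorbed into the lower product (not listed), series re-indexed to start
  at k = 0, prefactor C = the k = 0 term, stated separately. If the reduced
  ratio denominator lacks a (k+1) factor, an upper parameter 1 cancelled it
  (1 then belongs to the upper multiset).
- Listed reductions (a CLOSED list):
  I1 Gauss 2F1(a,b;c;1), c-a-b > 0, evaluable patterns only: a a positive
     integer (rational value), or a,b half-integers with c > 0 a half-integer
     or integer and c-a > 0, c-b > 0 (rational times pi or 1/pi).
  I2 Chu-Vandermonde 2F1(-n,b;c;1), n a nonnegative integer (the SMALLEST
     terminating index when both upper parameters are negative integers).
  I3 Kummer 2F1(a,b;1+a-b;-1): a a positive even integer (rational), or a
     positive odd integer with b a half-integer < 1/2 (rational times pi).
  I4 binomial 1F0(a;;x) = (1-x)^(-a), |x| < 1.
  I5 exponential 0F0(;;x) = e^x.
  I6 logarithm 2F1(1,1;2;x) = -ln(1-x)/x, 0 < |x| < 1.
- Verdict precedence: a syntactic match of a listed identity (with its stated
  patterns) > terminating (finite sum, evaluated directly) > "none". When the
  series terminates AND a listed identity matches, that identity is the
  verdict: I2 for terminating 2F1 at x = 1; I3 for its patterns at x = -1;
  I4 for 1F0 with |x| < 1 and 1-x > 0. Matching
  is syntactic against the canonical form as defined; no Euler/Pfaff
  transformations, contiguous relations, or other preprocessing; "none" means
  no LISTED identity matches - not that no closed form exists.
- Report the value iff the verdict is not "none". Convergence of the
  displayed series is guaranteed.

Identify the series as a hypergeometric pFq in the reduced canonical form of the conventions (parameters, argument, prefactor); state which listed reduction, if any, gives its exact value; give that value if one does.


Prefactor -11/5, argument 1: 2F1 with upper {-7, -4} over lower {1/4}. Verdict: Vandermonde's identity (I2) applies (terminating 2F1 at x = 1 with n = 4, b = -7, c = 1/4). Sum: -5323153/975.

Key observation: from the first term -11/5: the parameter 2/3 appears in both the upper and lower lists and cancels (alongside the other common factor).
Adjacent-term ratio: r(k) = 1 * (k-7) (k-4) / [(k+1/4) (k+1)] ; factor over Q: parameters, x = 1, and C = -11/5.


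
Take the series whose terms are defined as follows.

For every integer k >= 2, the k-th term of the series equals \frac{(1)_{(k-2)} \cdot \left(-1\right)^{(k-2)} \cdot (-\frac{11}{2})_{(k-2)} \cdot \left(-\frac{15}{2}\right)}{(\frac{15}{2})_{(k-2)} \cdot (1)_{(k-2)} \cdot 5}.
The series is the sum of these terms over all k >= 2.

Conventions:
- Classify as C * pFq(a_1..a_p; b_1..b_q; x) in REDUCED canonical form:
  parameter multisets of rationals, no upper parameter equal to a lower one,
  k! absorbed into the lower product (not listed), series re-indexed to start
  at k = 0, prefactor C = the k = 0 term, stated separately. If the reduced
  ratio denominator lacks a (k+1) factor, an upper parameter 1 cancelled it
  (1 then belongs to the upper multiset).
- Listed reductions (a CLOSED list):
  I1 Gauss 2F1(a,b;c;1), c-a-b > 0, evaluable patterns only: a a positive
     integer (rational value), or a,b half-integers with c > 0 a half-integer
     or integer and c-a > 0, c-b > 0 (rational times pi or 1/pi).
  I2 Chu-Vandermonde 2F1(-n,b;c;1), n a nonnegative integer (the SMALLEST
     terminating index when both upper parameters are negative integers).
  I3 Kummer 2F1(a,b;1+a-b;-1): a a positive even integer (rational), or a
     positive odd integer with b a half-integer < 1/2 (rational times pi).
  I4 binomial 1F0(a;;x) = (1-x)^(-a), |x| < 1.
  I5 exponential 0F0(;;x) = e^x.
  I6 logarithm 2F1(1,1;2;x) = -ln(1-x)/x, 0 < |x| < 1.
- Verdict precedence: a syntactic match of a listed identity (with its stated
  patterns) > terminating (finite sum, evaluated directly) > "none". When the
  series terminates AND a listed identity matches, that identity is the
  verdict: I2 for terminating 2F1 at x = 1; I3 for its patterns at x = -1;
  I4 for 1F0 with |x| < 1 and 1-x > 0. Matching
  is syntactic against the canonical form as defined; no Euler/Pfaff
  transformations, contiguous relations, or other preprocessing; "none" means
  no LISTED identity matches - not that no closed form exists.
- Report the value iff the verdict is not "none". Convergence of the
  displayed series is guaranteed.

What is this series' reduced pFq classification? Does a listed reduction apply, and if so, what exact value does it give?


The series (x = -1) is 2F1: upper {-\frac{11}{2}, 1}, lower {\frac{15}{2}}, prefactor -\frac{3}{2}. Verdict: the Kummer evaluation I3 applies (x = -1; c = \frac{15}{2} equals 1+a-b for upper {-\frac{11}{2}, 1}: listed pattern). Sum: \left(-\frac{9009}{8192}\right) \cdot \pi.

Structural cue: x = -1 and (1)_k (C = -3/2) is k! itself.
Term ratio: r(k) = -1 * (k-\frac{11}{2}) (k+1) / [(k+\frac{15}{2}) (k+1)] - poly over poly, x = -1 from leading terms; C = -\frac{3}{2} at k = 0.


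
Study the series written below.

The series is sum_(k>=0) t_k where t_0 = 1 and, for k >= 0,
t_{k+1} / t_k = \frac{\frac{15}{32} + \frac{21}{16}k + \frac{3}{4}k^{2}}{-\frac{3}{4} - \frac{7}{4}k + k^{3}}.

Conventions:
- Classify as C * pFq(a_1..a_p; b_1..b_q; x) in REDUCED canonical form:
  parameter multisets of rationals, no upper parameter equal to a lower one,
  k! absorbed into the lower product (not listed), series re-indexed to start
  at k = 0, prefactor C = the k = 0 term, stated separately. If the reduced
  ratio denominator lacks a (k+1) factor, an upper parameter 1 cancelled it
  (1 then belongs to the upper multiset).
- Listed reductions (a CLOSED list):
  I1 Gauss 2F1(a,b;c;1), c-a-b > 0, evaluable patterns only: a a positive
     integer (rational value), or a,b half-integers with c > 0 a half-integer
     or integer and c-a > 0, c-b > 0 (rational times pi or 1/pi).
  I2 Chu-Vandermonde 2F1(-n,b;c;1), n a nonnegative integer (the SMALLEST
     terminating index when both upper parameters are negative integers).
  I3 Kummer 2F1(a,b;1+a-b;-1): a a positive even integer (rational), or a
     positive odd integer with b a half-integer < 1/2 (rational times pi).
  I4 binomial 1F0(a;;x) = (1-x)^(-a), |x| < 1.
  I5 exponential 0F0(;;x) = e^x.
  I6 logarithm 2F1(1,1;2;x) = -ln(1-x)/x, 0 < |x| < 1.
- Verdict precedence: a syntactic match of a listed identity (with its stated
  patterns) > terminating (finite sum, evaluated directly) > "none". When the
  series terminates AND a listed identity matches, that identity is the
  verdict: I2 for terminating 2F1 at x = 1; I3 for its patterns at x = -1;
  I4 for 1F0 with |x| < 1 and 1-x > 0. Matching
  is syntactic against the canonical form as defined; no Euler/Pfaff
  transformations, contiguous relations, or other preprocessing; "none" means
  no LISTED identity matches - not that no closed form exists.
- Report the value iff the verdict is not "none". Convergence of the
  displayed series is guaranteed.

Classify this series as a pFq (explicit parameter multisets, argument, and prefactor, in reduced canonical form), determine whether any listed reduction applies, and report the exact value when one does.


With C = 1: the canonical form is 1F1(\frac{5}{4}; -\frac{3}{2}; \frac{3}{4}). Verdict: none. A 1F1 with upper {\frac{5}{4}} fits none of I1-I6 at x = \frac{3}{4}; the sum runs forever.

Key observation: x = \frac{3}{4} and roots of the ratio polynomials (prefactor 1) are the negated parameters.
Step ratio: r(k) = \frac{3}{4} * (k+\frac{5}{4}) / [(k-\frac{3}{2}) (k+1)] - rational in k. x = \frac{3}{4}; t_0 = 1; negate the roots.


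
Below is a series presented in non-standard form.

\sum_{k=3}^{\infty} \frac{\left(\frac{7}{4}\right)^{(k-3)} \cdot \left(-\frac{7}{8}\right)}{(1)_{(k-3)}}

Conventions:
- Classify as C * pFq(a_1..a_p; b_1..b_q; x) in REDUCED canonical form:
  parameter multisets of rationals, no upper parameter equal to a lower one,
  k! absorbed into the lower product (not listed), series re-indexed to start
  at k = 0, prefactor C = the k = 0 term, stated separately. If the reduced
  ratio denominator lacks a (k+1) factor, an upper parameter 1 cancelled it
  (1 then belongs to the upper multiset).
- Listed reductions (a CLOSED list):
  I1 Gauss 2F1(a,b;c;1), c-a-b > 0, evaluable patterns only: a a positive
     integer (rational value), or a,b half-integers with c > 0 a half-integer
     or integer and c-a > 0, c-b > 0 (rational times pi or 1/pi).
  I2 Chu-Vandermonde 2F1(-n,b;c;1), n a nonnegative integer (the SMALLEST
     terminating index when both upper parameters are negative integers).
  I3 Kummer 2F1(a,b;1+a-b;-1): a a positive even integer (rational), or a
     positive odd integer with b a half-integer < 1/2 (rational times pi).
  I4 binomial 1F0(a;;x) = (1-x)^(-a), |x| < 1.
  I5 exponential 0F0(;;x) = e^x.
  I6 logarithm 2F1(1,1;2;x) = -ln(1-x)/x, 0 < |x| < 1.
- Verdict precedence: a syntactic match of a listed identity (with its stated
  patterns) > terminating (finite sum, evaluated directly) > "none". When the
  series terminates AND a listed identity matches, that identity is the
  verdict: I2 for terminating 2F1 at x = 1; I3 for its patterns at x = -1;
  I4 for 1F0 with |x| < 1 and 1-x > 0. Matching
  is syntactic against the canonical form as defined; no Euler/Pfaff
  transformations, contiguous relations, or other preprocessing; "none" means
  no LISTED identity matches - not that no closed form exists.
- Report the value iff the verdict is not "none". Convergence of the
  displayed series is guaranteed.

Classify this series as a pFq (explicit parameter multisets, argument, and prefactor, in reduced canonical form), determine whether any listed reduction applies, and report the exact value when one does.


The tell: with t_0 = -\frac{7}{8}, (1)_k (C = -7/8, x = 7/4) is k! itself.
Step ratio: r(k) = \frac{7}{4} * 1 / [(k+1)] - rational in k, leading ratio \frac{7}{4}; with t_0 = -\frac{7}{8}, classification follows.

The series (x = \frac{7}{4}) is 0F0: upper {-}, lower {-}, prefactor -\frac{7}{8}. Verdict: this is the I5 exponential reduction (the 0F0 exponential series at x = \frac{7}{4}). Exact value: \left(-\frac{7}{8}\right) \cdot e^{\frac{7}{4}}.


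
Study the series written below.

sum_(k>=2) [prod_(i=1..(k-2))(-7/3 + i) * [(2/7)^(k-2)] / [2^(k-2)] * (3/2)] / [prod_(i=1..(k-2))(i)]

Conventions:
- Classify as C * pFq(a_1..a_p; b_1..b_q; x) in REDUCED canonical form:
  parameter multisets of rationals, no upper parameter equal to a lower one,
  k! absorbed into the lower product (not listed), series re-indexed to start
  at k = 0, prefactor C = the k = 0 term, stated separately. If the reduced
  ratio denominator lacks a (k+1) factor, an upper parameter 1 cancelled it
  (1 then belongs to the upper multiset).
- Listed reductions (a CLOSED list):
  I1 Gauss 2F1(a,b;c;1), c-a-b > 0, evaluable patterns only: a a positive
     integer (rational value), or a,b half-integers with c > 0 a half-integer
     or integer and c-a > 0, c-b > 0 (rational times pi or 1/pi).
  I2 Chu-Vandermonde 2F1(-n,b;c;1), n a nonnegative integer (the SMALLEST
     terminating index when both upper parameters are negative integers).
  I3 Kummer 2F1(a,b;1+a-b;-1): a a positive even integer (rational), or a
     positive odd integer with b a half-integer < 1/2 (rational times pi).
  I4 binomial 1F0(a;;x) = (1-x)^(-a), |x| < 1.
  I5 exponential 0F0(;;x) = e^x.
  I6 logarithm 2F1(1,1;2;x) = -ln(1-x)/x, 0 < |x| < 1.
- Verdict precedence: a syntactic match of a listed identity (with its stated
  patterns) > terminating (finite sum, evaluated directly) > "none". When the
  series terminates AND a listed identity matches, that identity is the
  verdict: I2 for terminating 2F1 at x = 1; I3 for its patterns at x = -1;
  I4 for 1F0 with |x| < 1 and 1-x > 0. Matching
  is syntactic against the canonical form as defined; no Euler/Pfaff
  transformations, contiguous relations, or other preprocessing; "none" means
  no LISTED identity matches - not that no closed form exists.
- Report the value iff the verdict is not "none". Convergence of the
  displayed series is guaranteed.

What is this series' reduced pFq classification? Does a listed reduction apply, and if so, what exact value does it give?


Canonical form: C = 3/2 times 1F0 with upper {-4/3}, lower {-}, x = 1/7. Verdict (x = 1/7): binomial (I4) applies (the 1F0 binomial series: exponent 4/3, x = 1/7). Sum: (3/2) * (6/7)^(4/3).

The tell: x = (1/7) and the product of the first k integers (prefactor 3/2) is k!.
Consecutive-term ratio: r(k) = (1/7) * (k-4/3) / [(k+1)] ; factor over Q: parameters, x = (1/7), and C = 3/2.
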